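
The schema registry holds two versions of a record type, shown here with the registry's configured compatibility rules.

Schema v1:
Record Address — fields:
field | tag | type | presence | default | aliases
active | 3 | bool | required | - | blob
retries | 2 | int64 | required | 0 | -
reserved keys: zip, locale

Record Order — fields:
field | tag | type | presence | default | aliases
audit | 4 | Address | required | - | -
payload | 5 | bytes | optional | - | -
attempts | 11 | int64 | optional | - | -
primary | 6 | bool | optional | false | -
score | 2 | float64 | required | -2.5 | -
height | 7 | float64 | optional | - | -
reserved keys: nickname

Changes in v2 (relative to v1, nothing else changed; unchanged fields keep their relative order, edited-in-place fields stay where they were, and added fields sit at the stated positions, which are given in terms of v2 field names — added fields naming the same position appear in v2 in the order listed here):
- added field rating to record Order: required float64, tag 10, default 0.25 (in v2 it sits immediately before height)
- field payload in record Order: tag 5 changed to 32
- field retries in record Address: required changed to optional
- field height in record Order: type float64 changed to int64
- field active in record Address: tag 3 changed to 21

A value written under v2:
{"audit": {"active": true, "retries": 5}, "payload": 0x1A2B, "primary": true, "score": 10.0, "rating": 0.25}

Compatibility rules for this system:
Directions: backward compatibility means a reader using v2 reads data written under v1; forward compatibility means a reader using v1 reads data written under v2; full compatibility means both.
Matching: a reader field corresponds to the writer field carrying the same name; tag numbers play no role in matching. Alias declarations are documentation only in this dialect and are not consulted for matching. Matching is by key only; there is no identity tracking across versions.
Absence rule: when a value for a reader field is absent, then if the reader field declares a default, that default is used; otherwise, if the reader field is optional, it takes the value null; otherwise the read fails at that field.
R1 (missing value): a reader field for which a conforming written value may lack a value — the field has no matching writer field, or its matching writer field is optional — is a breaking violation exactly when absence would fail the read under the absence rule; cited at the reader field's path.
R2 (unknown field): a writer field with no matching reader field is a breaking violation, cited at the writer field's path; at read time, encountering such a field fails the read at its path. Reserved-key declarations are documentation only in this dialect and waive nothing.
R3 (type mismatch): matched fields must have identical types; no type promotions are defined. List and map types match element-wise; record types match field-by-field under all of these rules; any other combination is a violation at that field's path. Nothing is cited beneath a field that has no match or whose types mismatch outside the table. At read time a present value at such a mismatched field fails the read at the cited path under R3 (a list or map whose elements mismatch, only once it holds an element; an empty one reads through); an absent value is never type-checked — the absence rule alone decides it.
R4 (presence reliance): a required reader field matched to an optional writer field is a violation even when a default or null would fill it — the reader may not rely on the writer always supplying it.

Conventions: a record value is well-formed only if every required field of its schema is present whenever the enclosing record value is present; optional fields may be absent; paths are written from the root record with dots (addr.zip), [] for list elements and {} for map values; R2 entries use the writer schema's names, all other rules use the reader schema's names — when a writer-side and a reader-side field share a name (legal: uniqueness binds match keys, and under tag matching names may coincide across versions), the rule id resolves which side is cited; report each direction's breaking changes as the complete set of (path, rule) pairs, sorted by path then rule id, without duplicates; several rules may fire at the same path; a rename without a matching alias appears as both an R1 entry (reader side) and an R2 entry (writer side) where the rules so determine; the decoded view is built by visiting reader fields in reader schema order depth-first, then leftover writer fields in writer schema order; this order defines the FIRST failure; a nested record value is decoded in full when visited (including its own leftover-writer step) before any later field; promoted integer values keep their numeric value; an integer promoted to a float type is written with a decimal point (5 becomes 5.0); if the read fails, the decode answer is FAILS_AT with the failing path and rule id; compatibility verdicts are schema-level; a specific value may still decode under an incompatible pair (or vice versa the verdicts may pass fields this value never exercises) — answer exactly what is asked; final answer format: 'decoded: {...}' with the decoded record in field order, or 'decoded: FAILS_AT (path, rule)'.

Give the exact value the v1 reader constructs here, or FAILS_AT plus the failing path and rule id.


the writer's type comes first in each Order pair
decode walk for Order under reader schema v1:
  audit.active := true
  audit.retries := 5
  payload := 0x1A2B
  attempts := null (not supplied -> null)
  primary := true
  score := 10.0
  height := null (not supplied -> null)
  read fails at rating under R2 (unknown field)
  => FAILS_AT (rating, R2)
checking off the Order differences that do not matter here:
  field payload in record Order: tag 5 changed to 32 -> triggers nothing under the printed rules; the Order answer is the same either way
  field retries in record Address: required changed to optional -> a verdict-level change on Order — the shown value reads the same
  field height in record Order: type float64 changed to int64 -> a verdict-level change on Order — the shown value reads the same
  field active in record Address: tag 3 changed to 21 -> triggers nothing under the printed rules; the Order answer is the same either way

decoded: FAILS_AT (rating, R2)


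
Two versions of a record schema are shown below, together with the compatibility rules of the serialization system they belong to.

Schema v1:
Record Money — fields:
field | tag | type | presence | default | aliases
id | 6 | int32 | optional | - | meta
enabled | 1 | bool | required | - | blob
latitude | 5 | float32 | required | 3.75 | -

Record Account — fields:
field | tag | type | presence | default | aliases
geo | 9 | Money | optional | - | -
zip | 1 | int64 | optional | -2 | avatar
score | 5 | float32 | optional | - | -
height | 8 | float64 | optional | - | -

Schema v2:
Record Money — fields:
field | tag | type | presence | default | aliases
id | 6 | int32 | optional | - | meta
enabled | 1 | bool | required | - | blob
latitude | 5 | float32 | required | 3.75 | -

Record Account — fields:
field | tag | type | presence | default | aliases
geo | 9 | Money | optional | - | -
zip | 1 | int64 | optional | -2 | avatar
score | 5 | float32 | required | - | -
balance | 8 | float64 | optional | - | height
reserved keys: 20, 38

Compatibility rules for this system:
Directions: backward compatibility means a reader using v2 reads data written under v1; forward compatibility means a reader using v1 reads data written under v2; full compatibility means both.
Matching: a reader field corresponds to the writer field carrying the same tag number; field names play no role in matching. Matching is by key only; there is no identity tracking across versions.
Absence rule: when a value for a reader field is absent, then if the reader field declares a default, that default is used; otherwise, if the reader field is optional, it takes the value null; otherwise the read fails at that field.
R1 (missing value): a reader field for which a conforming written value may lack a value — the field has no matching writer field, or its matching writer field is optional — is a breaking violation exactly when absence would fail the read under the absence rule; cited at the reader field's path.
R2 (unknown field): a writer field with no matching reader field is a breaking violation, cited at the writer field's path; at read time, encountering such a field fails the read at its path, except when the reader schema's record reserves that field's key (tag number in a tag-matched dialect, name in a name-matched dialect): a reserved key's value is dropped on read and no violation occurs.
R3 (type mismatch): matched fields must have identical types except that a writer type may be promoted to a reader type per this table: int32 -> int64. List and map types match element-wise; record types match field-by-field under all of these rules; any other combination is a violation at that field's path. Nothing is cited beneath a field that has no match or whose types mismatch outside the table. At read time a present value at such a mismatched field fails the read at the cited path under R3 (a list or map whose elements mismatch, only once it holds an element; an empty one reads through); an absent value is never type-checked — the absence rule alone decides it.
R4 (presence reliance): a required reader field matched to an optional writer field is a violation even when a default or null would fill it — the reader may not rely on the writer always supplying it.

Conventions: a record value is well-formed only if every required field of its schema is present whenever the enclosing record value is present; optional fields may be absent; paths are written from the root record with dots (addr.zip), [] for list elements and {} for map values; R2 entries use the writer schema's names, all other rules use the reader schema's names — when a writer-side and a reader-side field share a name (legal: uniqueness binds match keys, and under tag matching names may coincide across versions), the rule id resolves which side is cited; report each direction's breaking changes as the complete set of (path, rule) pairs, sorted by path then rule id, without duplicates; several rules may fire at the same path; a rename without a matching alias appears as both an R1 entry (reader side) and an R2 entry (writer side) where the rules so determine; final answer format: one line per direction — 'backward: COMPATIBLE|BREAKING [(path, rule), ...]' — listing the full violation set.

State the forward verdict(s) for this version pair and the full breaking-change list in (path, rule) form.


each type pair in Account: writer, then reader
checking forward for Account: reader v1 against writer v2:
  geo: paired with writer geo (Money -> Money; writer optional)
  zip: paired with writer zip (int64 -> int64; writer optional)
  score: paired with writer score (float32 -> float32; writer required)
  height: paired with writer balance (float64 -> float64; writer optional)
  geo.id: paired with writer geo.id (int32 -> int32; writer optional)
  geo.enabled: paired with writer geo.enabled (bool -> bool; writer required)
  geo.latitude: paired with writer geo.latitude (float32 -> float32; writer required)
  => no violations; forward on Account: COMPATIBLE
the rest of the Account diff is inert for this question:
  renamed field height to balance in record Account (alias height declared on the renamed field) -> no rule fires on it in Account's dialect; the asked verdict holds
  field score in record Account: optional changed to required -> matters only for Account's backward compatibility — outside the asked direction

forward: COMPATIBLE []


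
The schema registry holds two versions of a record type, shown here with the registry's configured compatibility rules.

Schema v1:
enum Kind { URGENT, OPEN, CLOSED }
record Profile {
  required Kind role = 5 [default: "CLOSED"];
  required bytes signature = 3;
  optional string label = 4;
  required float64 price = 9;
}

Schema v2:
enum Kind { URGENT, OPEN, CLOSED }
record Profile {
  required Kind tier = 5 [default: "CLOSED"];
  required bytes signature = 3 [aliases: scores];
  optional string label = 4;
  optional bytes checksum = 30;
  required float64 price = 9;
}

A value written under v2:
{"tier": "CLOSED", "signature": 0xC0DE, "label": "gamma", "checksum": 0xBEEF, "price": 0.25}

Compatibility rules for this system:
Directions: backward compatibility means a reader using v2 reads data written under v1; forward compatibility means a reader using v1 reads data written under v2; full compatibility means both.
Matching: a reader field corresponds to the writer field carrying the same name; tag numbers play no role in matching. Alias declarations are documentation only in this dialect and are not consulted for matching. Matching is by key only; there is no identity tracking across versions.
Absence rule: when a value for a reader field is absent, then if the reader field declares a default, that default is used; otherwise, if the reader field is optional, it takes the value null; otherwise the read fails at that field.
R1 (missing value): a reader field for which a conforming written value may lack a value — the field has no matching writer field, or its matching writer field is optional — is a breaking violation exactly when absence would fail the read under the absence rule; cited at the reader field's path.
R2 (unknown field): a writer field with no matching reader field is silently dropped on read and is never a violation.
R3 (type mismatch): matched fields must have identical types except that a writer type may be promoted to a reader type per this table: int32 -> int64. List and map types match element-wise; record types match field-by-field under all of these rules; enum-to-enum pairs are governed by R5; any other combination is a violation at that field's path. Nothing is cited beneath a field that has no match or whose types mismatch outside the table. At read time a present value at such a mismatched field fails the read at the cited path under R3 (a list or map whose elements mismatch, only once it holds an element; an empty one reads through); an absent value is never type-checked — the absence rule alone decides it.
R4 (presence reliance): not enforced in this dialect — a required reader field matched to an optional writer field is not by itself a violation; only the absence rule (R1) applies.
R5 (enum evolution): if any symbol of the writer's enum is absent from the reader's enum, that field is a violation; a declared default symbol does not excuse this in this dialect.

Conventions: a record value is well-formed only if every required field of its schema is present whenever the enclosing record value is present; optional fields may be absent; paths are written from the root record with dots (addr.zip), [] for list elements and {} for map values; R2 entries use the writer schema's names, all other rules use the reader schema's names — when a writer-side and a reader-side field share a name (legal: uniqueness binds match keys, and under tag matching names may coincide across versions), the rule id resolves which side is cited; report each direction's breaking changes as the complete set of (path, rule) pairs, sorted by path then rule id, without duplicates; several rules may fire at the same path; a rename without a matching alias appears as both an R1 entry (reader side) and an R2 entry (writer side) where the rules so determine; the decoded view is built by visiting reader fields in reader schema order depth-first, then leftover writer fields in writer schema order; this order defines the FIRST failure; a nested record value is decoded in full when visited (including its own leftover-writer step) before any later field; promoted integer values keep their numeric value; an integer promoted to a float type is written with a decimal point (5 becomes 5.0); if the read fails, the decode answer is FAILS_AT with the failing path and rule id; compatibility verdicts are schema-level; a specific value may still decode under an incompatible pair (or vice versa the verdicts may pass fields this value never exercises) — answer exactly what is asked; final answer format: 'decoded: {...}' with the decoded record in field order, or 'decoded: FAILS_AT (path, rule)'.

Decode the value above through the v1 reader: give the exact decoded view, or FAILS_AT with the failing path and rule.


decoded: {"role": "CLOSED", "signature": 0xC0DE, "label": "gamma", "price": 0.25}

arrows below run writer -> reader for Profile
decode (reader v1):
  role := "CLOSED" (absent -> default)
  signature := 0xC0DE
  label := "gamma"
  price := 0.25
  writer tier: unknown -> dropped
  writer checksum: unknown -> dropped
  => decoded: {"role": "CLOSED", "signature": 0xC0DE, "label": "gamma", "price": 0.25}
the other Profile changes do not affect what is asked:
  renamed field role to tier in record Profile -> triggers nothing under the printed rules; the Profile answer is the same either way
  added field checksum to record Profile: optional bytes, tag 30 (in v2 it sits immediately before price) -> triggers nothing under the printed rules; the Profile answer is the same either way


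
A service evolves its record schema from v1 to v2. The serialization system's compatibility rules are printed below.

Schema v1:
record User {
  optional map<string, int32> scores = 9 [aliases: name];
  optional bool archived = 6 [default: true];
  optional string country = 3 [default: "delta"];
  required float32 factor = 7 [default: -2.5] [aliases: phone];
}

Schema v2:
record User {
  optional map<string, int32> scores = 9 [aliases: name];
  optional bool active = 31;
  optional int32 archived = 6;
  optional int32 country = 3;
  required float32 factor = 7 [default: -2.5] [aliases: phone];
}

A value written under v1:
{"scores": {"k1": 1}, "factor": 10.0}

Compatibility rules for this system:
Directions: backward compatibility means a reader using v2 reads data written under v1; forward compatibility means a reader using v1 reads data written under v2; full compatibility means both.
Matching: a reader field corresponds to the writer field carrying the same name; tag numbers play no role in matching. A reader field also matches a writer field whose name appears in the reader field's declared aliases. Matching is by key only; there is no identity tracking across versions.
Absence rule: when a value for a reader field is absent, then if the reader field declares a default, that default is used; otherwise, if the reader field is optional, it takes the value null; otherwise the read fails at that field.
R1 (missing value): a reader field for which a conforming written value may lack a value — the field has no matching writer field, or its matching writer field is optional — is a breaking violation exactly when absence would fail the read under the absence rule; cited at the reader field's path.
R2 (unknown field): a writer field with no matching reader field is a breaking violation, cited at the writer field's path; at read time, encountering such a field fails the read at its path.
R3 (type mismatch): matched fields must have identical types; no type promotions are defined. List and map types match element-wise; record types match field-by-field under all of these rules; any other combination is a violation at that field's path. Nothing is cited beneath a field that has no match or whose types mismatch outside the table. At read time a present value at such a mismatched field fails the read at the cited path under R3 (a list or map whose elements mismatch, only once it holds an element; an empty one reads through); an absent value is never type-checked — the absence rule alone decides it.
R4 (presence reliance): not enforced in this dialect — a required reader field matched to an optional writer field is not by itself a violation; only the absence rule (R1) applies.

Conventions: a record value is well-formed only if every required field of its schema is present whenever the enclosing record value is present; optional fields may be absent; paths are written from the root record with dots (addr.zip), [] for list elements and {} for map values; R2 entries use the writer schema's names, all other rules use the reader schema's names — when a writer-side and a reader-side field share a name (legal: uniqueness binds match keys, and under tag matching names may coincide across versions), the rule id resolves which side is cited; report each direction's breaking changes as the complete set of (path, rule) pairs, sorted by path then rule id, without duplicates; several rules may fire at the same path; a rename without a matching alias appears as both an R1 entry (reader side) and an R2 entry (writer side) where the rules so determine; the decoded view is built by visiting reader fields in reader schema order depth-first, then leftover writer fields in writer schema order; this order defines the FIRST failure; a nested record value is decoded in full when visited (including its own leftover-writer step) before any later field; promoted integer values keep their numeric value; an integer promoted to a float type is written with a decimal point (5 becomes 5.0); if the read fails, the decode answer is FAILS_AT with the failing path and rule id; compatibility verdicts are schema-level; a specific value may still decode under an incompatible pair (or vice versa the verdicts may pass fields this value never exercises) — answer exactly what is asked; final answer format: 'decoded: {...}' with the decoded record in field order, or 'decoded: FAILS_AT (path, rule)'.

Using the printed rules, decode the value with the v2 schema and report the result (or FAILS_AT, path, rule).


decoded: {"scores": {"k1": 1}, "active": null, "archived": null, "country": null, "factor": 10.0}

in User below, arrows point writer -> reader
decode (reader v2):
  scores := {"k1": 1}
  active := null (absent, optional -> null)
  archived := null (absent, optional -> null)
  country := null (absent, optional -> null)
  factor := 10.0
  => decoded: {"scores": {"k1": 1}, "active": null, "archived": null, "country": null, "factor": 10.0}


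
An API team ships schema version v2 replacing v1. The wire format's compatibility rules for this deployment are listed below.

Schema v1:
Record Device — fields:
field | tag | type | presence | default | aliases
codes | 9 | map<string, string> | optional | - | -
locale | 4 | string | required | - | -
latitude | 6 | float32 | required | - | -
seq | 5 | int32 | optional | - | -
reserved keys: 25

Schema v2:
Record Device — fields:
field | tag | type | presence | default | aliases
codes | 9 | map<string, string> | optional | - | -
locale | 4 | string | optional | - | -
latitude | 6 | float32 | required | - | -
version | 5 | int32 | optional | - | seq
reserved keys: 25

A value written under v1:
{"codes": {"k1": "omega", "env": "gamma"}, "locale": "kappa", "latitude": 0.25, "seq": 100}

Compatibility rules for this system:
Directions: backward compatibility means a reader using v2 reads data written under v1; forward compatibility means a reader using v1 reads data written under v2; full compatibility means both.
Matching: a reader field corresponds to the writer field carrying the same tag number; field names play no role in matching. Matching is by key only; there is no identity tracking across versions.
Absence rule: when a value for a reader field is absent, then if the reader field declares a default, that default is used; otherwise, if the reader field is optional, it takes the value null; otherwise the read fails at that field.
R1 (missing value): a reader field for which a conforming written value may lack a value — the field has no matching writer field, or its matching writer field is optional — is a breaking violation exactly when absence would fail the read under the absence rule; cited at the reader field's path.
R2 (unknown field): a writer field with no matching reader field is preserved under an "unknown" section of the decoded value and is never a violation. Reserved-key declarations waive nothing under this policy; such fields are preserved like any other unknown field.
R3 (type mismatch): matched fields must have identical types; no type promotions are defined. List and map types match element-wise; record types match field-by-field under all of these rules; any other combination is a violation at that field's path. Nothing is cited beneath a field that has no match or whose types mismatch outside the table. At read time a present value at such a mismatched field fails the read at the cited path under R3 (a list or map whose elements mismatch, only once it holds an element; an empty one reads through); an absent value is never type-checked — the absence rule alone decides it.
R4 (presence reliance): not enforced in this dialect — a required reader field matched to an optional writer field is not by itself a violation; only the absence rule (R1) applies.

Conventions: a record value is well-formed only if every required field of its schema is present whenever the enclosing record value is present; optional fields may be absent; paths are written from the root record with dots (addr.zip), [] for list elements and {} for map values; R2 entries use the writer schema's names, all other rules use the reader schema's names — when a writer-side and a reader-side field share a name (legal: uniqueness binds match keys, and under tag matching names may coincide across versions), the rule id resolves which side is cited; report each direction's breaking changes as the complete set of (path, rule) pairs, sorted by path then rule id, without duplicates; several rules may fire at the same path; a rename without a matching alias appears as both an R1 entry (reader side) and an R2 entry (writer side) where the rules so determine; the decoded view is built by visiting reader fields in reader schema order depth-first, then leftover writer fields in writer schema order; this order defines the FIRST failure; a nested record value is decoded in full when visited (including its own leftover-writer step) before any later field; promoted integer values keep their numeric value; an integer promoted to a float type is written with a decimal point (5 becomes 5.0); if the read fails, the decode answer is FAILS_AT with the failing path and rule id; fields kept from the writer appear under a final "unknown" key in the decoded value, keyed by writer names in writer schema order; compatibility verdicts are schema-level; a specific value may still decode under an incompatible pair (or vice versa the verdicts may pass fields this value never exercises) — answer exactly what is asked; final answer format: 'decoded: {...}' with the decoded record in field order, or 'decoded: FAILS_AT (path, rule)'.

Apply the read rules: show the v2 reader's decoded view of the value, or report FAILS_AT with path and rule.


arrows below run writer -> reader for Device
migrating the Device value to v2:
  codes := {"k1": "omega", "env": "gamma"}
  locale := "kappa"
  latitude := 0.25
  version := 100 (from writer seq)
  => decoded: {"codes": {"k1": "omega", "env": "gamma"}, "locale": "kappa", "latitude": 0.25, "version": 100}
the rest of the Device diff is inert for this question:
  field locale in record Device: required changed to optional -> a verdict-level change on Device — the shown value reads the same

decoded: {"codes": {"k1": "omega", "env": "gamma"}, "locale": "kappa", "latitude": 0.25, "version": 100}


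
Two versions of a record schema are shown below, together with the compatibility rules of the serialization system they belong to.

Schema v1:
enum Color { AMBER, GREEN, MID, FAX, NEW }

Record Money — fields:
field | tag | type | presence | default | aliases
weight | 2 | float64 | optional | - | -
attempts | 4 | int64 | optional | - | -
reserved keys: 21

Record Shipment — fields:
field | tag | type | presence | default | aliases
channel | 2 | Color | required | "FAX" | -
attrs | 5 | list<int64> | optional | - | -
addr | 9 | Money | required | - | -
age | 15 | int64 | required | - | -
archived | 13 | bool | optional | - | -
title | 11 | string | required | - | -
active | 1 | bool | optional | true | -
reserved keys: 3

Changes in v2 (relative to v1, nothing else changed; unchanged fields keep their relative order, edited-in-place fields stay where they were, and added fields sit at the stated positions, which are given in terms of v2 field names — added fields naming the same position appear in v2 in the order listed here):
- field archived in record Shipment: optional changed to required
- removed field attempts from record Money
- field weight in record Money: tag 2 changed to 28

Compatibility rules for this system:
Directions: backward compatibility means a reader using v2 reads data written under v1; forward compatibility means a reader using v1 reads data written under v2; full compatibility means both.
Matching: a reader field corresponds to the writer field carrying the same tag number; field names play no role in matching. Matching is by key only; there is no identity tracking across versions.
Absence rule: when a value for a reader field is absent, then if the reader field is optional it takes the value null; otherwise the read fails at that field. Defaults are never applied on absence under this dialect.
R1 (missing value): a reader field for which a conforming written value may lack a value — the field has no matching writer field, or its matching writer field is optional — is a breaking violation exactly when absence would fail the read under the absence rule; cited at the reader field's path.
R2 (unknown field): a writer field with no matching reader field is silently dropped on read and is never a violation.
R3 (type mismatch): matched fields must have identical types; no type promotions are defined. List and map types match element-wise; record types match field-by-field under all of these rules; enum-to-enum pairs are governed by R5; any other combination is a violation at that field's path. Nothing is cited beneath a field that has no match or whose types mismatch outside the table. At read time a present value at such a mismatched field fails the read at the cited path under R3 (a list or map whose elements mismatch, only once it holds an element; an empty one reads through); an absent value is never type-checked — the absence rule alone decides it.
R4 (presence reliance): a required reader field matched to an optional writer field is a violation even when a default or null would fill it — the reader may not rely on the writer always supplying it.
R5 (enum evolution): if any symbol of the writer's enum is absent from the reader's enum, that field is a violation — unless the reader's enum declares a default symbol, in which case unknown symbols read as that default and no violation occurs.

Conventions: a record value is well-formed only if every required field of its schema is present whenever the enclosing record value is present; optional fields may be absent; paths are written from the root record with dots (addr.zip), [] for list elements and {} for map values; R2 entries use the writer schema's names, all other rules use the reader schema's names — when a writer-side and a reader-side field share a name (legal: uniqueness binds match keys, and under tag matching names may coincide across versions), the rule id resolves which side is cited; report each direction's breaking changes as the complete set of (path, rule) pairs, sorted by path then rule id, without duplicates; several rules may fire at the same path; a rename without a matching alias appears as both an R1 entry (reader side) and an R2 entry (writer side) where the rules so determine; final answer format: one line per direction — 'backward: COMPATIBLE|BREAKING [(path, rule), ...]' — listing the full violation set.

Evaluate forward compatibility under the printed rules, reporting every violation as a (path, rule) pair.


in Shipment below, arrows point writer -> reader
checking forward for Shipment: reader v1 against writer v2:
  channel: Color -> Color, writer required; from channel
  attrs: list<int64> -> list<int64>, writer optional; from attrs
  addr: Money -> Money, writer required; from addr
  age: int64 -> int64, writer required; from age
  archived: bool -> bool, writer required; from archived
  title: string -> string, writer required; from title
  active: bool -> bool, writer optional; from active
  addr.weight: no writer-side match
  addr.attempts: no writer-side match
  writer field addr.weight has no reader counterpart
  => no violations; forward on Shipment: COMPATIBLE
checking off the Shipment differences that do not matter here:
  field archived in record Shipment: optional changed to required -> affects backward compatibility only, which is not asked
  removed field attempts from record Money -> fires no rule on Shipment, leaving the asked answer as it is
  field weight in record Money: tag 2 changed to 28 -> fires no rule on Shipment, leaving the asked answer as it is

forward: COMPATIBLE []


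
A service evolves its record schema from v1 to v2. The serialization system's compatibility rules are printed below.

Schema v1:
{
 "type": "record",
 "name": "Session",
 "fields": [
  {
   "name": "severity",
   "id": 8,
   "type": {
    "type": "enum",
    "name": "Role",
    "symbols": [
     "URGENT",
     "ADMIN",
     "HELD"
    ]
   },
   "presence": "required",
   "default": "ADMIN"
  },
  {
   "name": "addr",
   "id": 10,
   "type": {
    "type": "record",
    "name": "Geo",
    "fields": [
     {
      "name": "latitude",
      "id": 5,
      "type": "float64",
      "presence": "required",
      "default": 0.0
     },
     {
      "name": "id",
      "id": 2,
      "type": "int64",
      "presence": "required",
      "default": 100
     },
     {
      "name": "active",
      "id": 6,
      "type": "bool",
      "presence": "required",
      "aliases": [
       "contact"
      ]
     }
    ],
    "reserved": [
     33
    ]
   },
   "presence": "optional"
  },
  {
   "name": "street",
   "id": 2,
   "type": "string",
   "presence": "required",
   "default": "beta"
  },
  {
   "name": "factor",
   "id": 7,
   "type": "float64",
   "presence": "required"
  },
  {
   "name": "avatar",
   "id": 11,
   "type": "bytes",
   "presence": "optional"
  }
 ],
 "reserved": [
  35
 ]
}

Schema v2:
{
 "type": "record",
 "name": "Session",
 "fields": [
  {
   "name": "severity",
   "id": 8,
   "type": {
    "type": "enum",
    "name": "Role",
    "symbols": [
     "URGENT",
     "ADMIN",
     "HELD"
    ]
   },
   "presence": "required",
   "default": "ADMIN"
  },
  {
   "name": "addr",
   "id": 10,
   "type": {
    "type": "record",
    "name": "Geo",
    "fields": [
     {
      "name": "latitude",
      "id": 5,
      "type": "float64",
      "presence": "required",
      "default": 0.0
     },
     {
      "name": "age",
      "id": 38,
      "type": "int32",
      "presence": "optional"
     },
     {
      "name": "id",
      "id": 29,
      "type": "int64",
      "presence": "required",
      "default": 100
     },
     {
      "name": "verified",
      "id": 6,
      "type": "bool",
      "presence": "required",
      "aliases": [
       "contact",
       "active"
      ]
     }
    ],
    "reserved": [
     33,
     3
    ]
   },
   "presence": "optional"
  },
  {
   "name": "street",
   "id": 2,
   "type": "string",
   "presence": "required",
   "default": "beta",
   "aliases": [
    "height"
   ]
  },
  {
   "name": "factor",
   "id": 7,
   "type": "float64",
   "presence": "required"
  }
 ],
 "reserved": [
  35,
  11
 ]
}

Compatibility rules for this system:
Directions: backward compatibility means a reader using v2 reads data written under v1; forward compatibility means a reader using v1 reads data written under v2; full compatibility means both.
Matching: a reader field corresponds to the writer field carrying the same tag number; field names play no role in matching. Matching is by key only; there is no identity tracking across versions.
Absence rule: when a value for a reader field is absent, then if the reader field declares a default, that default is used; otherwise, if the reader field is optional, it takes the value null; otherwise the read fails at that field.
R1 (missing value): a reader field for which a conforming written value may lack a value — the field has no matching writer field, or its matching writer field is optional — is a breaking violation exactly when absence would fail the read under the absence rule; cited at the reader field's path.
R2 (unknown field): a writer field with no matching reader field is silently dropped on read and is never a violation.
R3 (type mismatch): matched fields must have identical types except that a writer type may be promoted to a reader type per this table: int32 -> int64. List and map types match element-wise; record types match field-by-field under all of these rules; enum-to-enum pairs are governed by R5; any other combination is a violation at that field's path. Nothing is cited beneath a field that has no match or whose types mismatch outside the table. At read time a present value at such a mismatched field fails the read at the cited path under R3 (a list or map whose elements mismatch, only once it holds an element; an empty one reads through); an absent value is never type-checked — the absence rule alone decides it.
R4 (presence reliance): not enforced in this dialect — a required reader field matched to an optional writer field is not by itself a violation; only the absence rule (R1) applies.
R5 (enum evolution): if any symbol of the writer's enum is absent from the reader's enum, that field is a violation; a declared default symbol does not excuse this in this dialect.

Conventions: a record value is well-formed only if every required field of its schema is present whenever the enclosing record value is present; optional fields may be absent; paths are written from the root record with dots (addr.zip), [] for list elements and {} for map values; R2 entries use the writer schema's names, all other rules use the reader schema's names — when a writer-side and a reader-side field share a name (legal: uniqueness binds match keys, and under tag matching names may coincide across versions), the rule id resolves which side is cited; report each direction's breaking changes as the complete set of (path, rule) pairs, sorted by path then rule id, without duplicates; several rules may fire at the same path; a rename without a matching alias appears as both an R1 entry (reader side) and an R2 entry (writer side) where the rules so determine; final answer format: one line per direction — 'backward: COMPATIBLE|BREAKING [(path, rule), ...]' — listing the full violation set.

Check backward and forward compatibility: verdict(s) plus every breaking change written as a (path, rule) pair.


arrows below run writer -> reader for Session
backward on Session — v2 reading data written by v1:
  severity: paired with writer severity (Role -> Role; writer required)
  addr: paired with writer addr (Geo -> Geo; writer optional)
  street: paired with writer street (string -> string; writer required)
  factor: paired with writer factor (float64 -> float64; writer required)
  writer field avatar has no reader counterpart
  addr.latitude: paired with writer addr.latitude (float64 -> float64; writer required)
  addr.age: no writer match
  addr.id: no writer match
  addr.verified: paired with writer addr.active (bool -> bool; writer required)
  writer field addr.id has no reader counterpart
  nothing fires on Session: backward is COMPATIBLE
forward on Session — v1 reading data written by v2:
  severity: paired with writer severity (Role -> Role; writer required)
  addr: paired with writer addr (Geo -> Geo; writer optional)
  street: paired with writer street (string -> string; writer required)
  factor: paired with writer factor (float64 -> float64; writer required)
  avatar: no writer match
  addr.latitude: paired with writer addr.latitude (float64 -> float64; writer required)
  addr.id: no writer match
  addr.active: paired with writer addr.verified (bool -> bool; writer required)
  writer field addr.age has no reader counterpart
  writer field addr.id has no reader counterpart
  nothing fires on Session: forward is COMPATIBLE

backward: COMPATIBLE []; forward: COMPATIBLE []
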